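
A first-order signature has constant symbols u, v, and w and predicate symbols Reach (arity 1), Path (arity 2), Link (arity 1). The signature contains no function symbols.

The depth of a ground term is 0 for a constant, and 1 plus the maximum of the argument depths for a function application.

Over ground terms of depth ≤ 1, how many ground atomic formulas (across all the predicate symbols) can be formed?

First count ground terms of depth ≤ 1.
With no function symbols every ground term is a constant, so there are exactly 3 ground terms at every depth bound.
N_0 = 3
N_1 = 3
So |H| = 3.
Ground atoms are formed by filling each argument slot of a predicate with a term from H, so an r-ary predicate gives |H|^r atoms:
  Reach: 3;  Path: 3^2 = 9;  Link: 3
Total ground atoms: 3 + 9 + 3 = 15.

15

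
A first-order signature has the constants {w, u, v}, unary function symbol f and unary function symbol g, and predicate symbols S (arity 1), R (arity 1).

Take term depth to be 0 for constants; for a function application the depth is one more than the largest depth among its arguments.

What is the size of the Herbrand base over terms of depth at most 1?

First count ground terms of depth ≤ 1.
Write N_k for the number of ground terms of depth ≤ k. A term of depth ≤ k is either a constant or a function symbol applied to arguments of depth ≤ k−1, so N_k = 3 + N_{k-1} + N_{k-1}.
N_0 = 3
N_1 = 3 + 3 + 3 = 9
Explicitly: w, u, v, f(w), f(u), f(v), g(w), g(u), g(v).
So |H| = 9.
Each predicate of arity r yields |H|^r ground atoms (one per choice of an r-tuple from H):
  S: 9;  R: 9
Total ground atoms: 9 + 9 = 18.

18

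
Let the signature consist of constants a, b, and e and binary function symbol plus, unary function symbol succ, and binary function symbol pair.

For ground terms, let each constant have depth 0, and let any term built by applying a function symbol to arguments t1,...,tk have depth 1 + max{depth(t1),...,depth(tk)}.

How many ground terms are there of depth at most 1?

Let N_k = |{terms of depth ≤ k}|. Then N_0 = 3 and N_k = 3 + N_{k-1}^2 + N_{k-1} + N_{k-1}^2 for k ≥ 1 (one summand per function symbol, arity giving the exponent).
N_0 = 3
N_1 = 3 + 3^2 + 3 + 3^2 = 24

24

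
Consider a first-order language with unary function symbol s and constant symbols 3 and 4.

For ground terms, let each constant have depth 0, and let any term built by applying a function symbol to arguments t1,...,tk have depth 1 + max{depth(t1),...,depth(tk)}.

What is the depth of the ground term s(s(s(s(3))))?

depth(s(3)) = 1 + depth(3) = 1 + 0 = 1
depth(s(s(3))) = 1 + depth(s(3)) = 1 + 1 = 2
depth(s(s(s(3)))) = 1 + depth(s(s(3))) = 1 + 2 = 3
depth(s(s(s(s(3))))) = 1 + depth(s(s(s(3)))) = 1 + 3 = 4

4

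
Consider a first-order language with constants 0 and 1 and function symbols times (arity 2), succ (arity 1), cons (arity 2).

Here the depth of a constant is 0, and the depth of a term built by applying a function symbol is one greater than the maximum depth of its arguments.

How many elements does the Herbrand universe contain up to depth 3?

Let N_k = |{terms of depth ≤ k}|. Then N_0 = 2 and N_k = 2 + N_{k-1}^2 + N_{k-1} + N_{k-1}^2 for k ≥ 1 (one summand per function symbol, arity giving the exponent).
N_0 = 2
N_1 = 2 + 2^2 + 2 + 2^2 = 12
N_2 = 2 + 12^2 + 12 + 12^2 = 302
N_3 = 2 + 302^2 + 302 + 302^2 = 182712

182712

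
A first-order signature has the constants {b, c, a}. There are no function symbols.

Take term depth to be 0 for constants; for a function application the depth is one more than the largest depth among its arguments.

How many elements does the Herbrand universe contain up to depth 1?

3

With no function symbols every ground term is a constant, so there are exactly 3 ground terms at every depth bound.
N_0 = 3
N_1 = 3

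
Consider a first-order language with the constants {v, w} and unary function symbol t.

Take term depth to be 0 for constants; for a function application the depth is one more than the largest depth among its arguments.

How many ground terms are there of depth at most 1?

4

Write N_k for the number of ground terms of depth ≤ k. A term of depth ≤ k is either a constant or a function symbol applied to arguments of depth ≤ k−1, so N_k = 2 + N_{k-1}.
N_0 = 2
N_1 = 2 + 2 = 4
Explicitly: v, w, t(v), t(w).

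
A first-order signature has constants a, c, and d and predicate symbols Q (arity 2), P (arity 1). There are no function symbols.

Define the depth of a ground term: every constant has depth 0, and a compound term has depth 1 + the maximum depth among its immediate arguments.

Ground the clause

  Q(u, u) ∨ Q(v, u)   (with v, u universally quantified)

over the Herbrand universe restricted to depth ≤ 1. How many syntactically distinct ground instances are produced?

9

Ground terms of depth ≤ 1:
  With no function symbols every ground term is a constant, so there are exactly 3 ground terms at every depth bound.
  N_0 = 3
  N_1 = 3
  Explicitly: a, c, d.
So there are 3 ground terms available for substitution.
The body mentions every one of the 2 quantified variables; since ground terms form a free algebra, no two substitutions collapse to the same formula.
Number of ground instances = 3^2 = 9.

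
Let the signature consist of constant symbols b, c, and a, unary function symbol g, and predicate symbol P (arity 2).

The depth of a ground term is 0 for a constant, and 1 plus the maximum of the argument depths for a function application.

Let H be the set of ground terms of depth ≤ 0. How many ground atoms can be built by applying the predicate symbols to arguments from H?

9

First count ground terms of depth ≤ 0.
Let N_k = |{terms of depth ≤ k}|. Then N_0 = 3 and N_k = 3 + N_{k-1} for k ≥ 1 (one summand per function symbol, arity giving the exponent).
N_0 = 3
Explicitly: b, c, a.
So |H| = 3.
For each predicate symbol, the number of ground atoms is |H| raised to its arity; summing:
  P: 3^2 = 9
Total ground atoms: 9.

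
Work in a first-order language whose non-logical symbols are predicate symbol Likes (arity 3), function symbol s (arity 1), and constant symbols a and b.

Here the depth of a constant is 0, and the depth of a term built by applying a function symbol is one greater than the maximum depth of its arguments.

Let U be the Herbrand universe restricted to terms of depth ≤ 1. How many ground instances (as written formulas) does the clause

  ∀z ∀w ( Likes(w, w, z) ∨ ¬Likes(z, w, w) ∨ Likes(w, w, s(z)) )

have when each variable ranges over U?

Ground terms of depth ≤ 1:
  If N_k denotes the number of depth-≤k ground terms, the 2 constants give N_0 = 2, and each function symbol of arity r contributes N_{k-1}^r new terms at level k: N_k = 2 + N_{k-1}.
  N_0 = 2
  N_1 = 2 + 2 = 4
  Explicitly: a, b, s(a), s(b).
So there are 4 ground terms available for substitution.
The body mentions every one of the 2 quantified variables; since ground terms form a free algebra, no two substitutions collapse to the same formula.
Number of ground instances = 4^2 = 16.

16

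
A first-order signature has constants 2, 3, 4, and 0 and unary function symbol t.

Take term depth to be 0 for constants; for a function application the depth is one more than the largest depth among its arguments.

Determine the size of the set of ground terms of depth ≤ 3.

16

Let N_k count ground terms of depth at most k. Each non-constant term of depth ≤ k is some function symbol applied to depth-≤(k−1) arguments, giving N_k = 4 + N_{k-1}.
N_0 = 4
N_1 = 4 + 4 = 8
N_2 = 4 + 8 = 12
N_3 = 4 + 12 = 16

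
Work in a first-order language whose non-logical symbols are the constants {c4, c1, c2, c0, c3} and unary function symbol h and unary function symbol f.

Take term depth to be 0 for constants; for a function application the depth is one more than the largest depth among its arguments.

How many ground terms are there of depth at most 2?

35

If N_k denotes the number of depth-≤k ground terms, the 5 constants give N_0 = 5, and each function symbol of arity r contributes N_{k-1}^r new terms at level k: N_k = 5 + N_{k-1} + N_{k-1}.
N_0 = 5
N_1 = 5 + 5 + 5 = 15
N_2 = 5 + 15 + 15 = 35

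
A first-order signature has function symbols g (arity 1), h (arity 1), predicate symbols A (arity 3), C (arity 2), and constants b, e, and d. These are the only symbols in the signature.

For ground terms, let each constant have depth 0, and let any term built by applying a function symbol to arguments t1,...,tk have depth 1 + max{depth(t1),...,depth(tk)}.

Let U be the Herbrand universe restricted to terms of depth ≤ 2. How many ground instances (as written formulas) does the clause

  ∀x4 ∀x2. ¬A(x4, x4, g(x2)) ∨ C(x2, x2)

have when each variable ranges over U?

441

Ground terms of depth ≤ 2:
  Count level by level. With function symbols g/1, h/1, the terms of depth ≤ k are the 3 constants together with each function applied to depth-≤(k−1) tuples, so N_k = 3 + N_{k-1} + N_{k-1}.
  N_0 = 3
  N_1 = 3 + 3 + 3 = 9
  N_2 = 3 + 9 + 9 = 21
So there are 21 ground terms available for substitution.
There are 2 variables to instantiate (x4, x2), each occurring in at least one literal, so different choices give different ground instances.
Number of ground instances = 21^2 = 441.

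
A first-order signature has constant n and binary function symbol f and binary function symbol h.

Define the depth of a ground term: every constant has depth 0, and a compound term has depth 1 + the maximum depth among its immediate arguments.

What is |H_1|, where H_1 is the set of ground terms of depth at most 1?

3

If N_k denotes the number of depth-≤k ground terms, the 1 constant gives N_0 = 1, and each function symbol of arity r contributes N_{k-1}^r new terms at level k: N_k = 1 + N_{k-1}^2 + N_{k-1}^2.
N_0 = 1
N_1 = 1 + 1^2 + 1^2 = 3
Explicitly: n, f(n, n), h(n, n).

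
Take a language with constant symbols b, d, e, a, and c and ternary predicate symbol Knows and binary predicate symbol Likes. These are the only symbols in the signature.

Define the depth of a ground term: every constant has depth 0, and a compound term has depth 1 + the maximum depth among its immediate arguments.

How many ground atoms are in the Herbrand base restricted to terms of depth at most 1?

150

First count ground terms of depth ≤ 1.
With no function symbols every ground term is a constant, so there are exactly 5 ground terms at every depth bound.
N_0 = 5
N_1 = 5
So |H| = 5.
Ground atoms are formed by filling each argument slot of a predicate with a term from H, so an r-ary predicate gives |H|^r atoms:
  Knows: 5^3 = 125;  Likes: 5^2 = 25
Total ground atoms: 125 + 25 = 150.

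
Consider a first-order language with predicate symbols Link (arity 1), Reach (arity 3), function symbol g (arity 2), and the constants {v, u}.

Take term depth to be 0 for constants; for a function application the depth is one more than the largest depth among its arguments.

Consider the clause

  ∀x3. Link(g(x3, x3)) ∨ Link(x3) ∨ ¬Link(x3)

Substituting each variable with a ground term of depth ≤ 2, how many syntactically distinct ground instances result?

38

Ground terms of depth ≤ 2:
  Count level by level. With function symbols g/2, the terms of depth ≤ k are the 2 constants together with each function applied to depth-≤(k−1) tuples, so N_k = 2 + N_{k-1}^2.
  N_0 = 2
  N_1 = 2 + 2^2 = 6
  N_2 = 2 + 6^2 = 38
So there are 38 ground terms available for substitution.
The body mentions the single quantified variable x3; since ground terms form a free algebra, no two substitutions collapse to the same formula.
Number of ground instances = 38.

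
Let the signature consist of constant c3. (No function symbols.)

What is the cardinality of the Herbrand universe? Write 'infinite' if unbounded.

1

There are no function symbols, so the only ground term is the single constant.
The Herbrand universe is {c3}, finite with 1 element.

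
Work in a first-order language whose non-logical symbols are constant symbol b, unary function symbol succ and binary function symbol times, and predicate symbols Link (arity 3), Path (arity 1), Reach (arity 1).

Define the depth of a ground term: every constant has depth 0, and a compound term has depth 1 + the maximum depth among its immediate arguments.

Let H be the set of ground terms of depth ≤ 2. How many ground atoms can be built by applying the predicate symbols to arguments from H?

2223

First count ground terms of depth ≤ 2.
If N_k denotes the number of depth-≤k ground terms, the 1 constant gives N_0 = 1, and each function symbol of arity r contributes N_{k-1}^r new terms at level k: N_k = 1 + N_{k-1} + N_{k-1}^2.
N_0 = 1
N_1 = 1 + 1 + 1^2 = 3
N_2 = 1 + 3 + 3^2 = 13
So |H| = 13.
For each predicate symbol, the number of ground atoms is |H| raised to its arity; summing:
  Link: 13^3 = 2197;  Path: 13;  Reach: 13
Total ground atoms: 2197 + 13 + 13 = 2223.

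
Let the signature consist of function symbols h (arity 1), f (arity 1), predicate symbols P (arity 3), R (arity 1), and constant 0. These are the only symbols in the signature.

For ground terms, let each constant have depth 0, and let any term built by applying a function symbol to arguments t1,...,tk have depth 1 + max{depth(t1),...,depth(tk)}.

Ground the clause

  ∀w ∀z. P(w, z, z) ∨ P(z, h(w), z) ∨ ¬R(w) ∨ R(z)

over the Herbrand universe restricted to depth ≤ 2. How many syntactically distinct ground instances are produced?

49

Ground terms of depth ≤ 2:
  Count level by level. With function symbols h/1, f/1, the terms of depth ≤ k are the 1 constant together with each function applied to depth-≤(k−1) tuples, so N_k = 1 + N_{k-1} + N_{k-1}.
  N_0 = 1
  N_1 = 1 + 1 + 1 = 3
  N_2 = 1 + 3 + 3 = 7
So there are 7 ground terms available for substitution.
There are 2 variables to instantiate (w, z), each occurring in at least one literal, so different choices give different ground instances.
Number of ground instances = 7^2 = 49.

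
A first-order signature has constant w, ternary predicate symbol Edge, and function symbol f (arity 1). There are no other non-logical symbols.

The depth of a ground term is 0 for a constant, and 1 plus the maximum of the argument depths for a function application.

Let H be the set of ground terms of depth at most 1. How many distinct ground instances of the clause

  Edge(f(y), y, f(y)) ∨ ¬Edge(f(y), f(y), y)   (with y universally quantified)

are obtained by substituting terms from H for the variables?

Ground terms of depth ≤ 1:
  Count level by level. With function symbols f/1, the terms of depth ≤ k are the 1 constant together with each function applied to depth-≤(k−1) tuples, so N_k = 1 + N_{k-1}.
  N_0 = 1
  N_1 = 1 + 1 = 2
So there are 2 ground terms available for substitution.
The variable y ranges independently over the available ground terms, and distinct assignments produce distinct instances.
Number of ground instances = 2.

2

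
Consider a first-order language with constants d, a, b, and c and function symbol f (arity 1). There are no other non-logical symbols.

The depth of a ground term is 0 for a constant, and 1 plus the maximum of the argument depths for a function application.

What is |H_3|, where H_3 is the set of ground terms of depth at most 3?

If N_k denotes the number of depth-≤k ground terms, the 4 constants give N_0 = 4, and each function symbol of arity r contributes N_{k-1}^r new terms at level k: N_k = 4 + N_{k-1}.
N_0 = 4
N_1 = 4 + 4 = 8
N_2 = 4 + 8 = 12
N_3 = 4 + 12 = 16

16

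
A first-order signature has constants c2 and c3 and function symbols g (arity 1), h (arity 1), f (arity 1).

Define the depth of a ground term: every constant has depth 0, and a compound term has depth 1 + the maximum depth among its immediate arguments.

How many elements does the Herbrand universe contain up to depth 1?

Let N_k = |{terms of depth ≤ k}|. Then N_0 = 2 and N_k = 2 + N_{k-1} + N_{k-1} + N_{k-1} for k ≥ 1 (one summand per function symbol, arity giving the exponent).
N_0 = 2
N_1 = 2 + 2 + 2 + 2 = 8
Explicitly: c2, c3, g(c2), g(c3), h(c2), h(c3), f(c2), f(c3).

8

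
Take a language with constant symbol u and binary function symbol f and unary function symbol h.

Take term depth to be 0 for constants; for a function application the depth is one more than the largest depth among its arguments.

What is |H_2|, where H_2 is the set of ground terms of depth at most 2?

Let N_k = |{terms of depth ≤ k}|. Then N_0 = 1 and N_k = 1 + N_{k-1}^2 + N_{k-1} for k ≥ 1 (one summand per function symbol, arity giving the exponent).
N_0 = 1
N_1 = 1 + 1^2 + 1 = 3
N_2 = 1 + 3^2 + 3 = 13

13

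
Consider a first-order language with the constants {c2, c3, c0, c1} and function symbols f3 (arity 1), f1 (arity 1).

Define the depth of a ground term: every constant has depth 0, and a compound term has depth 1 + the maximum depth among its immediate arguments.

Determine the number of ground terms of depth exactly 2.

If N_k denotes the number of depth-≤k ground terms, the 4 constants give N_0 = 4, and each function symbol of arity r contributes N_{k-1}^r new terms at level k: N_k = 4 + N_{k-1} + N_{k-1}.
N_0 = 4
N_1 = 4 + 4 + 4 = 12
N_2 = 4 + 12 + 12 = 28
Terms of depth exactly 2: N_2 − N_1 = 28 − 12 = 16.

16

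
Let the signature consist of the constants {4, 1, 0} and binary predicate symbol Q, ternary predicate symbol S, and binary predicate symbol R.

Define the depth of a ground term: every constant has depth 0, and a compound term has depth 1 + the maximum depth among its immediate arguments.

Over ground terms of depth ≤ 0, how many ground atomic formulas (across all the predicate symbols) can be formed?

First count ground terms of depth ≤ 0.
With no function symbols every ground term is a constant, so there are exactly 3 ground terms at every depth bound.
N_0 = 3
So |H| = 3.
A ground atom is a predicate applied to a tuple of terms from H, so the count is the sum over predicates of |H|^arity:
  Q: 3^2 = 9;  S: 3^3 = 27;  R: 3^2 = 9
Total ground atoms: 9 + 27 + 9 = 45.

45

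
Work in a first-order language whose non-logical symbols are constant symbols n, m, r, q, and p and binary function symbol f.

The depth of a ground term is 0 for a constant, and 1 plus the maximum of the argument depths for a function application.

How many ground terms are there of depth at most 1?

30

Count level by level. With function symbols f/2, the terms of depth ≤ k are the 5 constants together with each function applied to depth-≤(k−1) tuples, so N_k = 5 + N_{k-1}^2.
N_0 = 5
N_1 = 5 + 5^2 = 30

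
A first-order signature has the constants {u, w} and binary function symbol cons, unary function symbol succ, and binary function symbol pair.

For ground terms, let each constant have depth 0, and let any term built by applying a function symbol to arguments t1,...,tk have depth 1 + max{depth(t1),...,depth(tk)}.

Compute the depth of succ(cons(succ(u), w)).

depth(succ(u)) = 1 + depth(u) = 1 + 0 = 1
depth(cons(succ(u), w)) = 1 + max(1, 0) = 2
depth(succ(cons(succ(u), w))) = 1 + depth(cons(succ(u), w)) = 1 + 2 = 3

3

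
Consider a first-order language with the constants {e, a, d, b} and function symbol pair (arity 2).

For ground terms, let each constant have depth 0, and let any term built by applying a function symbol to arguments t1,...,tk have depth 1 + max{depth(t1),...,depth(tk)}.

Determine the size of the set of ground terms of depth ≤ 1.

Let N_k = |{terms of depth ≤ k}|. Then N_0 = 4 and N_k = 4 + N_{k-1}^2 for k ≥ 1 (one summand per function symbol, arity giving the exponent).
N_0 = 4
N_1 = 4 + 4^2 = 20

20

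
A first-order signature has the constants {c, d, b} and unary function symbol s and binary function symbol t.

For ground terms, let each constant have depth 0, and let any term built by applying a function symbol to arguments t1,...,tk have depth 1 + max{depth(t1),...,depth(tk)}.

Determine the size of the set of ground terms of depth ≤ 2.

Let N_k count ground terms of depth at most k. Each non-constant term of depth ≤ k is some function symbol applied to depth-≤(k−1) arguments, giving N_k = 3 + N_{k-1} + N_{k-1}^2.
N_0 = 3
N_1 = 3 + 3 + 3^2 = 15
N_2 = 3 + 15 + 15^2 = 243

243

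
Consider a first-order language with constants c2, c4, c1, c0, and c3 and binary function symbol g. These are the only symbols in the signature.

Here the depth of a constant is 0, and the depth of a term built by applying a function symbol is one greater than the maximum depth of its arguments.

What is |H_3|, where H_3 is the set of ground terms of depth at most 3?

If N_k denotes the number of depth-≤k ground terms, the 5 constants give N_0 = 5, and each function symbol of arity r contributes N_{k-1}^r new terms at level k: N_k = 5 + N_{k-1}^2.
N_0 = 5
N_1 = 5 + 5^2 = 30
N_2 = 5 + 30^2 = 905
N_3 = 5 + 905^2 = 819030

819030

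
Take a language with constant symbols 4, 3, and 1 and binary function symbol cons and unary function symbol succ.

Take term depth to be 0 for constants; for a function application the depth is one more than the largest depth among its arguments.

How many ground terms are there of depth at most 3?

Write N_k for the number of ground terms of depth ≤ k. A term of depth ≤ k is either a constant or a function symbol applied to arguments of depth ≤ k−1, so N_k = 3 + N_{k-1}^2 + N_{k-1}.
N_0 = 3
N_1 = 3 + 3^2 + 3 = 15
N_2 = 3 + 15^2 + 15 = 243
N_3 = 3 + 243^2 + 243 = 59295

59295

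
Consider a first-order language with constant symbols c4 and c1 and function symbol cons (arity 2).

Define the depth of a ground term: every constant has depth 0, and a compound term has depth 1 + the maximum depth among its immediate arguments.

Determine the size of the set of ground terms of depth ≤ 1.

Write N_k for the number of ground terms of depth ≤ k. A term of depth ≤ k is either a constant or a function symbol applied to arguments of depth ≤ k−1, so N_k = 2 + N_{k-1}^2.
N_0 = 2
N_1 = 2 + 2^2 = 6

6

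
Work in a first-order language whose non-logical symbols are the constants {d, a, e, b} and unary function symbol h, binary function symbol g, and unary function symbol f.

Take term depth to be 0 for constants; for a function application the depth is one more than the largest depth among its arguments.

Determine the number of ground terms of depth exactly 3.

713184

Let N_k count ground terms of depth at most k. Each non-constant term of depth ≤ k is some function symbol applied to depth-≤(k−1) arguments, giving N_k = 4 + N_{k-1} + N_{k-1}^2 + N_{k-1}.
N_0 = 4
N_1 = 4 + 4 + 4^2 + 4 = 28
N_2 = 4 + 28 + 28^2 + 28 = 844
N_3 = 4 + 844 + 844^2 + 844 = 714028
Terms of depth exactly 3: N_3 − N_2 = 714028 − 844 = 713184.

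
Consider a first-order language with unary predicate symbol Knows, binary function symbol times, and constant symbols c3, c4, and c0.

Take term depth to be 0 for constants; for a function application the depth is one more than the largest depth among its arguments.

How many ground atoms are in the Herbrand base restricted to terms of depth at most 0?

First count ground terms of depth ≤ 0.
Count level by level. With function symbols times/2, the terms of depth ≤ k are the 3 constants together with each function applied to depth-≤(k−1) tuples, so N_k = 3 + N_{k-1}^2.
N_0 = 3
Explicitly: c3, c4, c0.
So |H| = 3.
Each predicate of arity r yields |H|^r ground atoms (one per choice of an r-tuple from H):
  Knows: 3
Total ground atoms: 3.

3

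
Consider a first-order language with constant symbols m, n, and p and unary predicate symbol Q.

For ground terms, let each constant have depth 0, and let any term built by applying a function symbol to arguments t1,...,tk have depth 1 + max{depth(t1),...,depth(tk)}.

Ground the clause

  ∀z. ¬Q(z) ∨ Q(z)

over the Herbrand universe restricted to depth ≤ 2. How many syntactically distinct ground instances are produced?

3

Ground terms of depth ≤ 2:
  With no function symbols every ground term is a constant, so there are exactly 3 ground terms at every depth bound.
  N_0 = 3
  N_1 = 3
  N_2 = 3
  Explicitly: m, n, p.
So there are 3 ground terms available for substitution.
The body mentions the single quantified variable z; since ground terms form a free algebra, no two substitutions collapse to the same formula.
Number of ground instances = 3.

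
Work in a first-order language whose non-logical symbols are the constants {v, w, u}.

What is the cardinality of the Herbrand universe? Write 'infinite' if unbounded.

There are no function symbols, so every ground term is one of the 3 constants.
The Herbrand universe is {v, w, u}, which is finite with 3 elements.

3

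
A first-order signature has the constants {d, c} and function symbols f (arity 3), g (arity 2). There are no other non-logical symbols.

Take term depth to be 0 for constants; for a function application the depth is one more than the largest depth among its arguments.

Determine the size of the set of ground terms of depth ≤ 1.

14

Write N_k for the number of ground terms of depth ≤ k. A term of depth ≤ k is either a constant or a function symbol applied to arguments of depth ≤ k−1, so N_k = 2 + N_{k-1}^3 + N_{k-1}^2.
N_0 = 2
N_1 = 2 + 2^3 + 2^2 = 14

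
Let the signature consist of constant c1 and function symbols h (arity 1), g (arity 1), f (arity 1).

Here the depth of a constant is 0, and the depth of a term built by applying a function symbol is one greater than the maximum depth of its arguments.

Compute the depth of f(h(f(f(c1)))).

4

depth(f(c1)) = 1 + depth(c1) = 1 + 0 = 1
depth(f(f(c1))) = 1 + depth(f(c1)) = 1 + 1 = 2
depth(h(f(f(c1)))) = 1 + depth(f(f(c1))) = 1 + 2 = 3
depth(f(h(f(f(c1))))) = 1 + depth(h(f(f(c1)))) = 1 + 3 = 4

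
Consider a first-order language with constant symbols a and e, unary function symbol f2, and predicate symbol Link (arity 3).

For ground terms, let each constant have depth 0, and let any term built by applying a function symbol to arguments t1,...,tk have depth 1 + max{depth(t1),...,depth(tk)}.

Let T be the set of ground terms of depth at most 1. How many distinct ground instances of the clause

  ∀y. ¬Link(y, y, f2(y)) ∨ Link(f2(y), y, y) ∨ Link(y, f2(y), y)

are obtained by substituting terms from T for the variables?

4

Ground terms of depth ≤ 1:
  If N_k denotes the number of depth-≤k ground terms, the 2 constants give N_0 = 2, and each function symbol of arity r contributes N_{k-1}^r new terms at level k: N_k = 2 + N_{k-1}.
  N_0 = 2
  N_1 = 2 + 2 = 4
  Explicitly: a, e, f2(a), f2(e).
So there are 4 ground terms available for substitution.
The variable y ranges independently over the available ground terms, and distinct assignments produce distinct instances.
Number of ground instances = 4.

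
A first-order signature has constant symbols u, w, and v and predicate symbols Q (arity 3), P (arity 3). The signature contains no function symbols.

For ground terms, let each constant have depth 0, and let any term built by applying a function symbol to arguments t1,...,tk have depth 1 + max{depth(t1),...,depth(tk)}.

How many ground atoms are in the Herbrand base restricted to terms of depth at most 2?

54

First count ground terms of depth ≤ 2.
With no function symbols every ground term is a constant, so there are exactly 3 ground terms at every depth bound.
N_0 = 3
N_1 = 3
N_2 = 3
So |H| = 3.
Ground atoms are formed by filling each argument slot of a predicate with a term from H, so an r-ary predicate gives |H|^r atoms:
  Q: 3^3 = 27;  P: 3^3 = 27
Total ground atoms: 27 + 27 = 54.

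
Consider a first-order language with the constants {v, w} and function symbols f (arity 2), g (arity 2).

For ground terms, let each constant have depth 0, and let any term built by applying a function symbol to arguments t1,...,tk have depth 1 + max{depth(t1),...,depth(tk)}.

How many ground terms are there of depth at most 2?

202

Let N_k count ground terms of depth at most k. Each non-constant term of depth ≤ k is some function symbol applied to depth-≤(k−1) arguments, giving N_k = 2 + N_{k-1}^2 + N_{k-1}^2.
N_0 = 2
N_1 = 2 + 2^2 + 2^2 = 10
N_2 = 2 + 10^2 + 10^2 = 202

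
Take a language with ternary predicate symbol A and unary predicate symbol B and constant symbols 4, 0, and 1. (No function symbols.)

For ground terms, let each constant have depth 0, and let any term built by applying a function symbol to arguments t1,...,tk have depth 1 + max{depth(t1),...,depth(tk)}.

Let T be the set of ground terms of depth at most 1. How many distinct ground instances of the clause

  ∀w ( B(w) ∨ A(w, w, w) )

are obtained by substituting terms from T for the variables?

Ground terms of depth ≤ 1:
  With no function symbols every ground term is a constant, so there are exactly 3 ground terms at every depth bound.
  N_0 = 3
  N_1 = 3
  Explicitly: 4, 0, 1.
So there are 3 ground terms available for substitution.
The clause has 1 distinct variable (w), which appears in the body. In the free term algebra distinct substitutions yield syntactically distinct ground instances.
Number of ground instances = 3.

3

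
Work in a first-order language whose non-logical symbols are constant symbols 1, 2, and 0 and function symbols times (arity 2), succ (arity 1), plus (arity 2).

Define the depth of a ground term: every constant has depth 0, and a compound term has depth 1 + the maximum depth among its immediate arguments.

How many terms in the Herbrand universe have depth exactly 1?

Let N_k count ground terms of depth at most k. Each non-constant term of depth ≤ k is some function symbol applied to depth-≤(k−1) arguments, giving N_k = 3 + N_{k-1}^2 + N_{k-1} + N_{k-1}^2.
N_0 = 3
N_1 = 3 + 3^2 + 3 + 3^2 = 24
Terms of depth exactly 1: N_1 − N_0 = 24 − 3 = 21.

21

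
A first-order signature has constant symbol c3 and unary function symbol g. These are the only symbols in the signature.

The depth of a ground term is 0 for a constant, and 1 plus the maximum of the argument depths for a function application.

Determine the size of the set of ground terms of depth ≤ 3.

4

Count level by level. With function symbols g/1, the terms of depth ≤ k are the 1 constant together with each function applied to depth-≤(k−1) tuples, so N_k = 1 + N_{k-1}.
N_0 = 1
N_1 = 1 + 1 = 2
N_2 = 1 + 2 = 3
N_3 = 1 + 3 = 4
Explicitly: c3, g(c3), g(g(c3)), g(g(g(c3))).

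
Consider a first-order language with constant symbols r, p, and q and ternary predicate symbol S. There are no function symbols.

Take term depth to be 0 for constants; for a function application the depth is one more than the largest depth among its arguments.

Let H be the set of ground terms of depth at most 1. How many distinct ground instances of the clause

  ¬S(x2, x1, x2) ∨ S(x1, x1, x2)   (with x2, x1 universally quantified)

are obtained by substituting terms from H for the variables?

Ground terms of depth ≤ 1:
  With no function symbols every ground term is a constant, so there are exactly 3 ground terms at every depth bound.
  N_0 = 3
  N_1 = 3
  Explicitly: r, p, q.
So there are 3 ground terms available for substitution.
The clause has 2 distinct variables (x2, x1), each appearing in the body. In the free term algebra distinct substitutions yield syntactically distinct ground instances.
Number of ground instances = 3^2 = 9.

9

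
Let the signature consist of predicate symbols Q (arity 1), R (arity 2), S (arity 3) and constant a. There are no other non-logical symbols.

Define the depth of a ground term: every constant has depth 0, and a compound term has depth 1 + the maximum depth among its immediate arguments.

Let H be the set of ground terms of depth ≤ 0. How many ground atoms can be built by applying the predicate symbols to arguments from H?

First count ground terms of depth ≤ 0.
With no function symbols every ground term is a constant, so there is exactly 1 ground term at every depth bound.
N_0 = 1
Explicitly: a.
So |H| = 1.
Each predicate of arity r yields |H|^r ground atoms (one per choice of an r-tuple from H):
  Q: 1;  R: 1^2 = 1;  S: 1^3 = 1
Total ground atoms: 1 + 1 + 1 = 3.

3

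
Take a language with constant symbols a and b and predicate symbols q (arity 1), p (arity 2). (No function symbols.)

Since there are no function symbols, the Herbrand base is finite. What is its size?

6

With no function symbols, the Herbrand universe is just the 2 constants.
Ground atoms per predicate: q: 2, p: 2^2 = 4.
Herbrand base size = 2 + 4 = 6.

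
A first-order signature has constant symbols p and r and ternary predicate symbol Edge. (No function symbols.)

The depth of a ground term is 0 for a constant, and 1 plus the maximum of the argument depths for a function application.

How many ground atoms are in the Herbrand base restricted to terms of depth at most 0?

First count ground terms of depth ≤ 0.
With no function symbols every ground term is a constant, so there are exactly 2 ground terms at every depth bound.
N_0 = 2
Explicitly: p, r.
So |H| = 2.
A ground atom is a predicate applied to a tuple of terms from H, so the count is the sum over predicates of |H|^arity:
  Edge: 2^3 = 8
Total ground atoms: 8.

8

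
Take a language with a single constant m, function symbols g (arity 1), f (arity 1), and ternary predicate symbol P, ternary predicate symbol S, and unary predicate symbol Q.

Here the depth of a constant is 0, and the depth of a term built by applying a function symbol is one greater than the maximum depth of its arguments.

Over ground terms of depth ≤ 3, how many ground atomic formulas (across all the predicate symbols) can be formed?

First count ground terms of depth ≤ 3.
Write N_k for the number of ground terms of depth ≤ k. A term of depth ≤ k is either a constant or a function symbol applied to arguments of depth ≤ k−1, so N_k = 1 + N_{k-1} + N_{k-1}.
N_0 = 1
N_1 = 1 + 1 + 1 = 3
N_2 = 1 + 3 + 3 = 7
N_3 = 1 + 7 + 7 = 15
So |H| = 15.
Ground atoms are formed by filling each argument slot of a predicate with a term from H, so an r-ary predicate gives |H|^r atoms:
  P: 15^3 = 3375;  S: 15^3 = 3375;  Q: 15
Total ground atoms: 3375 + 3375 + 15 = 6765.

6765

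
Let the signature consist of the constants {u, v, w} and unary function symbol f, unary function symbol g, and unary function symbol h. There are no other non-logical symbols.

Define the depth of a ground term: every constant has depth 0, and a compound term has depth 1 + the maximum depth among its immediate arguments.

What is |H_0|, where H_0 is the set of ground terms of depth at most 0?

Count level by level. With function symbols f/1, g/1, h/1, the terms of depth ≤ k are the 3 constants together with each function applied to depth-≤(k−1) tuples, so N_k = 3 + N_{k-1} + N_{k-1} + N_{k-1}.
N_0 = 3
Explicitly: u, v, w.

3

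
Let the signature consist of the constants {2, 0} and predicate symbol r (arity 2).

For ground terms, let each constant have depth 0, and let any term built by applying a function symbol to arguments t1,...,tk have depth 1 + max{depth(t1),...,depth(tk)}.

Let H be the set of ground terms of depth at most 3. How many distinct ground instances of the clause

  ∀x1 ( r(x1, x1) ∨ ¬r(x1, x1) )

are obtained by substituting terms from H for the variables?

Ground terms of depth ≤ 3:
  With no function symbols every ground term is a constant, so there are exactly 2 ground terms at every depth bound.
  N_0 = 2
  N_1 = 2
  N_2 = 2
  N_3 = 2
So there are 2 ground terms available for substitution.
The variable x1 ranges independently over the available ground terms, and distinct assignments produce distinct instances.
Number of ground instances = 2.

2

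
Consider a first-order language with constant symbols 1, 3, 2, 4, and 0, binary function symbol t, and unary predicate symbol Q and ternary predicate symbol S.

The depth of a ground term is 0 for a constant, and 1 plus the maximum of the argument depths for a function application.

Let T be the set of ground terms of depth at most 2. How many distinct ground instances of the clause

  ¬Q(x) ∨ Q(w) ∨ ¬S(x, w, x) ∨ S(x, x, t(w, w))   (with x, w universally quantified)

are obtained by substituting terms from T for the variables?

819025

Ground terms of depth ≤ 2:
  Write N_k for the number of ground terms of depth ≤ k. A term of depth ≤ k is either a constant or a function symbol applied to arguments of depth ≤ k−1, so N_k = 5 + N_{k-1}^2.
  N_0 = 5
  N_1 = 5 + 5^2 = 30
  N_2 = 5 + 30^2 = 905
So there are 905 ground terms available for substitution.
Each of x, w ranges independently over the available ground terms, and distinct assignments produce distinct instances.
Number of ground instances = 905^2 = 819025.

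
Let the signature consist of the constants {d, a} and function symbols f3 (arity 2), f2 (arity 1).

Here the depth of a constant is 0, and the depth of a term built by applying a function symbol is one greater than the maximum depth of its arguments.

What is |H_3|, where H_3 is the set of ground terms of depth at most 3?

Count level by level. With function symbols f3/2, f2/1, the terms of depth ≤ k are the 2 constants together with each function applied to depth-≤(k−1) tuples, so N_k = 2 + N_{k-1}^2 + N_{k-1}.
N_0 = 2
N_1 = 2 + 2^2 + 2 = 8
N_2 = 2 + 8^2 + 8 = 74
N_3 = 2 + 74^2 + 74 = 5552

5552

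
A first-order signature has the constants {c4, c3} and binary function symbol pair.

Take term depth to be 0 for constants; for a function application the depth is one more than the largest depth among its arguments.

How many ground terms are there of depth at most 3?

1446

Write N_k for the number of ground terms of depth ≤ k. A term of depth ≤ k is either a constant or a function symbol applied to arguments of depth ≤ k−1, so N_k = 2 + N_{k-1}^2.
N_0 = 2
N_1 = 2 + 2^2 = 6
N_2 = 2 + 6^2 = 38
N_3 = 2 + 38^2 = 1446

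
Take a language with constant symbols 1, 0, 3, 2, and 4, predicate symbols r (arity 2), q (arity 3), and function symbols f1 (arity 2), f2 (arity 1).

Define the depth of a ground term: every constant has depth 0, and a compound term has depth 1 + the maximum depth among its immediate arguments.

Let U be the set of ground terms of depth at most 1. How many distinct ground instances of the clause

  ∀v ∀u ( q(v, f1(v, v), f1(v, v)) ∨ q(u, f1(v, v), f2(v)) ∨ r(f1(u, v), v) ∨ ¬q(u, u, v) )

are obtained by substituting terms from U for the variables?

1225

Ground terms of depth ≤ 1:
  Write N_k for the number of ground terms of depth ≤ k. A term of depth ≤ k is either a constant or a function symbol applied to arguments of depth ≤ k−1, so N_k = 5 + N_{k-1}^2 + N_{k-1}.
  N_0 = 5
  N_1 = 5 + 5^2 + 5 = 35
So there are 35 ground terms available for substitution.
Each of v, u ranges independently over the available ground terms, and distinct assignments produce distinct instances.
Number of ground instances = 35^2 = 1225.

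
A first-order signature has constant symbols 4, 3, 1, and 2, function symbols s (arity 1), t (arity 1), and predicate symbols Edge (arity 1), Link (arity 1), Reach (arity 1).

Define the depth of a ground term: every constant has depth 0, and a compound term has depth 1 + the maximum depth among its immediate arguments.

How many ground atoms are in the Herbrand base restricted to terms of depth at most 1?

First count ground terms of depth ≤ 1.
Let N_k = |{terms of depth ≤ k}|. Then N_0 = 4 and N_k = 4 + N_{k-1} + N_{k-1} for k ≥ 1 (one summand per function symbol, arity giving the exponent).
N_0 = 4
N_1 = 4 + 4 + 4 = 12
Explicitly: 4, 3, 1, 2, s(4), s(3), s(1), s(2), t(4), t(3), t(1), t(2).
So |H| = 12.
A ground atom is a predicate applied to a tuple of terms from H, so the count is the sum over predicates of |H|^arity:
  Edge: 12;  Link: 12;  Reach: 12
Total ground atoms: 12 + 12 + 12 = 36.

36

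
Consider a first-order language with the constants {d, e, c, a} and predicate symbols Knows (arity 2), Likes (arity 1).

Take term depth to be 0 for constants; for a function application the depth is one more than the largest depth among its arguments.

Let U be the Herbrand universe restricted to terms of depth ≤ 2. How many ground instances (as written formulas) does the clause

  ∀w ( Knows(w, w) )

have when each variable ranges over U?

Ground terms of depth ≤ 2:
  With no function symbols every ground term is a constant, so there are exactly 4 ground terms at every depth bound.
  N_0 = 4
  N_1 = 4
  N_2 = 4
  Explicitly: d, e, c, a.
So there are 4 ground terms available for substitution.
The clause has 1 distinct variable (w), which appears in the body. In the free term algebra distinct substitutions yield syntactically distinct ground instances.
Number of ground instances = 4.

4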